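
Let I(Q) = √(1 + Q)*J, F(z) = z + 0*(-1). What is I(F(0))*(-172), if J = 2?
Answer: -344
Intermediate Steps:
F(z) = z (F(z) = z + 0 = z)
I(Q) = 2*√(1 + Q) (I(Q) = √(1 + Q)*2 = 2*√(1 + Q))
I(F(0))*(-172) = (2*√(1 + 0))*(-172) = (2*√1)*(-172) = (2*1)*(-172) = 2*(-172) = -344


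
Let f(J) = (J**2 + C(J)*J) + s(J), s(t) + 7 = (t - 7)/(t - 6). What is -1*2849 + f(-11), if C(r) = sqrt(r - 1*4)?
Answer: -46477/17 - 11*I*sqrt(15) ≈ -2733.9 - 42.603*I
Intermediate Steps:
C(r) = sqrt(-4 + r) (C(r) = sqrt(r - 4) = sqrt(-4 + r))
s(t) = -7 + (-7 + t)/(-6 + t) (s(t) = -7 + (t - 7)/(t - 6) = -7 + (-7 + t)/(-6 + t))
f(J) = J**2 + J*sqrt(-4 + J) + (35 - 6*J)/(-6 + J) (f(J) = (J**2 + sqrt(-4 + J)*J) + (35 - 6*J)/(-6 + J) = (J**2 + J*sqrt(-4 + J)) + (35 - 6*J)/(-6 + J) = J**2 + J*sqrt(-4 + J) + (35 - 6*J)/(-6 + J))
-1*2849 + f(-11) = -1*2849 + (35 - 6*(-11) - 11*(-6 - 11)*(-11 + sqrt(-4 - 11)))/(-6 - 11) = -2849 + (35 + 66 - 11*(-17)*(-11 + sqrt(-15)))/(-17) = -2849 - (35 + 66 - 11*(-17)*(-11 + I*sqrt(15)))/17 = -2849 - (35 + 66 + (-2057 + 187*I*sqrt(15)))/17 = -2849 - (-1956 + 187*I*sqrt(15))/17 = -2849 + (1956/17 - 11*I*sqrt(15)) = -46477/17 - 11*I*sqrt(15)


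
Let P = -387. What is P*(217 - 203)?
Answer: -5418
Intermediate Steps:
P*(217 - 203) = -387*(217 - 203) = -387*14 = -5418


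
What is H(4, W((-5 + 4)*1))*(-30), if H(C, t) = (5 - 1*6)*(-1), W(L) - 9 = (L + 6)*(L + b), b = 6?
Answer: -30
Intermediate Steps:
W(L) = 9 + (6 + L)² (W(L) = 9 + (L + 6)*(L + 6) = 9 + (6 + L)*(6 + L) = 9 + (6 + L)²)
H(C, t) = 1 (H(C, t) = (5 - 6)*(-1) = -1*(-1) = 1)
H(4, W((-5 + 4)*1))*(-30) = 1*(-30) = -30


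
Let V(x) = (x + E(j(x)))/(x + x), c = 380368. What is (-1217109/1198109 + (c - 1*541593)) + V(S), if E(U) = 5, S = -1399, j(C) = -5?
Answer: -270238875464993/1676154491 ≈ -1.6123e+5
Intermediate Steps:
V(x) = (5 + x)/(2*x) (V(x) = (x + 5)/(x + x) = (5 + x)/((2*x)) = (5 + x)*(1/(2*x)) = (5 + x)/(2*x))
(-1217109/1198109 + (c - 1*541593)) + V(S) = (-1217109/1198109 + (380368 - 1*541593)) + (½)*(5 - 1399)/(-1399) = (-1217109/1198109 + (380368 - 541593)) + (½)*(-1/1399)*(-1394) = (-1*1217109/1198109 - 161225) + 697/1399 = (-1217109/1198109 - 161225) + 697/1399 = -193166340634/1198109 + 697/1399 = -270238875464993/1676154491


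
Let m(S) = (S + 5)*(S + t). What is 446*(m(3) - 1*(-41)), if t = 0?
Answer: 28990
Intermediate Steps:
m(S) = S*(5 + S) (m(S) = (S + 5)*(S + 0) = (5 + S)*S = S*(5 + S))
446*(m(3) - 1*(-41)) = 446*(3*(5 + 3) - 1*(-41)) = 446*(3*8 + 41) = 446*(24 + 41) = 446*65 = 28990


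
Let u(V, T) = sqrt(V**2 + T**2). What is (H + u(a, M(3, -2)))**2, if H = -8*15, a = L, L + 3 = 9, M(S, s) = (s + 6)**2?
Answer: 14692 - 480*sqrt(73) ≈ 10591.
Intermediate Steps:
M(S, s) = (6 + s)**2
L = 6 (L = -3 + 9 = 6)
a = 6
H = -120
u(V, T) = sqrt(T**2 + V**2)
(H + u(a, M(3, -2)))**2 = (-120 + sqrt(((6 - 2)**2)**2 + 6**2))**2 = (-120 + sqrt((4**2)**2 + 36))**2 = (-120 + sqrt(16**2 + 36))**2 = (-120 + sqrt(256 + 36))**2 = (-120 + sqrt(292))**2 = (-120 + 2*sqrt(73))**2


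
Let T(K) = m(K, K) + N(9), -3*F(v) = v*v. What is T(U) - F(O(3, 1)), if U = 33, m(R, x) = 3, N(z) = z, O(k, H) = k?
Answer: 15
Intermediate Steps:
F(v) = -v²/3 (F(v) = -v*v/3 = -v²/3)
T(K) = 12 (T(K) = 3 + 9 = 12)
T(U) - F(O(3, 1)) = 12 - (-1)*3²/3 = 12 - (-1)*9/3 = 12 - 1*(-3) = 12 + 3 = 15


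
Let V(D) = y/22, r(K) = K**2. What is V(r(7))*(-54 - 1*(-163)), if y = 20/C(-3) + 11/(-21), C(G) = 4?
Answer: 5123/231 ≈ 22.177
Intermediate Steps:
y = 94/21 (y = 20/4 + 11/(-21) = 20*(1/4) + 11*(-1/21) = 5 - 11/21 = 94/21 ≈ 4.4762)
V(D) = 47/231 (V(D) = (94/21)/22 = (94/21)*(1/22) = 47/231)
V(r(7))*(-54 - 1*(-163)) = 47*(-54 - 1*(-163))/231 = 47*(-54 + 163)/231 = (47/231)*109 = 5123/231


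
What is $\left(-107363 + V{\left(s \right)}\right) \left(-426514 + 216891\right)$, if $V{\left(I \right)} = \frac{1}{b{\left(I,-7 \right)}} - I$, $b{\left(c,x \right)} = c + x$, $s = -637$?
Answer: $\frac{14407712657535}{644} \approx 2.2372 \cdot 10^{10}$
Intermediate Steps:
$V{\left(I \right)} = \frac{1}{-7 + I} - I$ ($V{\left(I \right)} = \frac{1}{I - 7} - I = \frac{1}{-7 + I} - I$)
$\left(-107363 + V{\left(s \right)}\right) \left(-426514 + 216891\right) = \left(-107363 + \frac{1 - - 637 \left(-7 - 637\right)}{-7 - 637}\right) \left(-426514 + 216891\right) = \left(-107363 + \frac{1 - \left(-637\right) \left(-644\right)}{-644}\right) \left(-209623\right) = \left(-107363 - \frac{1 - 410228}{644}\right) \left(-209623\right) = \left(-107363 - - \frac{410227}{644}\right) \left(-209623\right) = \left(-107363 + \frac{410227}{644}\right) \left(-209623\right) = \left(- \frac{68731545}{644}\right) \left(-209623\right) = \frac{14407712657535}{644}$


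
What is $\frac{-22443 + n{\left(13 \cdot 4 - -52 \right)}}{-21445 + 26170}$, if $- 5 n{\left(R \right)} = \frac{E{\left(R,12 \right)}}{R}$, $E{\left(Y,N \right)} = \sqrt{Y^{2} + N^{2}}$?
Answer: $- \frac{7481}{1575} - \frac{\sqrt{685}}{614250} \approx -4.7499$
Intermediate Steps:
$E{\left(Y,N \right)} = \sqrt{N^{2} + Y^{2}}$
$n{\left(R \right)} = - \frac{\sqrt{144 + R^{2}}}{5 R}$ ($n{\left(R \right)} = - \frac{\sqrt{12^{2} + R^{2}} \frac{1}{R}}{5} = - \frac{\sqrt{144 + R^{2}} \frac{1}{R}}{5} = - \frac{\frac{1}{R} \sqrt{144 + R^{2}}}{5} = - \frac{\sqrt{144 + R^{2}}}{5 R}$)
$\frac{-22443 + n{\left(13 \cdot 4 - -52 \right)}}{-21445 + 26170} = \frac{-22443 - \frac{\sqrt{144 + \left(13 \cdot 4 - -52\right)^{2}}}{5 \left(13 \cdot 4 - -52\right)}}{-21445 + 26170} = \frac{-22443 - \frac{\sqrt{144 + \left(52 + 52\right)^{2}}}{5 \left(52 + 52\right)}}{4725} = \left(-22443 - \frac{\sqrt{144 + 104^{2}}}{5 \cdot 104}\right) \frac{1}{4725} = \left(-22443 - \frac{\sqrt{144 + 10816}}{520}\right) \frac{1}{4725} = \left(-22443 - \frac{\sqrt{10960}}{520}\right) \frac{1}{4725} = \left(-22443 - \frac{4 \sqrt{685}}{520}\right) \frac{1}{4725} = \left(-22443 - \frac{\sqrt{685}}{130}\right) \frac{1}{4725} = - \frac{7481}{1575} - \frac{\sqrt{685}}{614250}$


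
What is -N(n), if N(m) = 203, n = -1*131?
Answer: -203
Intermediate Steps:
n = -131
-N(n) = -1*203 = -203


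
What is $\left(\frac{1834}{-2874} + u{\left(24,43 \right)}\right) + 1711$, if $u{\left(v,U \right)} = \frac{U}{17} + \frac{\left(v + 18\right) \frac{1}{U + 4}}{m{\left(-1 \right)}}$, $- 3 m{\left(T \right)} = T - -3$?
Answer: $\frac{1965139360}{1148163} \approx 1711.6$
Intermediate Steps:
$m{\left(T \right)} = -1 - \frac{T}{3}$ ($m{\left(T \right)} = - \frac{T - -3}{3} = - \frac{T + 3}{3} = - \frac{3 + T}{3} = -1 - \frac{T}{3}$)
$u{\left(v,U \right)} = \frac{U}{17} - \frac{3 \left(18 + v\right)}{2 \left(4 + U\right)}$ ($u{\left(v,U \right)} = \frac{U}{17} + \frac{\left(v + 18\right) \frac{1}{U + 4}}{-1 - - \frac{1}{3}} = U \frac{1}{17} + \frac{\left(18 + v\right) \frac{1}{4 + U}}{-1 + \frac{1}{3}} = \frac{U}{17} + \frac{\frac{1}{4 + U} \left(18 + v\right)}{- \frac{2}{3}} = \frac{U}{17} + \frac{18 + v}{4 + U} \left(- \frac{3}{2}\right) = \frac{U}{17} - \frac{3 \left(18 + v\right)}{2 \left(4 + U\right)}$)
$\left(\frac{1834}{-2874} + u{\left(24,43 \right)}\right) + 1711 = \left(\frac{1834}{-2874} + \frac{-918 - 1224 + 2 \cdot 43^{2} + 8 \cdot 43}{34 \left(4 + 43\right)}\right) + 1711 = \left(1834 \left(- \frac{1}{2874}\right) + \frac{-918 - 1224 + 2 \cdot 1849 + 344}{34 \cdot 47}\right) + 1711 = \left(- \frac{917}{1437} + \frac{1}{34} \cdot \frac{1}{47} \left(-918 - 1224 + 3698 + 344\right)\right) + 1711 = \left(- \frac{917}{1437} + \frac{1}{34} \cdot \frac{1}{47} \cdot 1900\right) + 1711 = \left(- \frac{917}{1437} + \frac{950}{799}\right) + 1711 = \frac{632467}{1148163} + 1711 = \frac{1965139360}{1148163}$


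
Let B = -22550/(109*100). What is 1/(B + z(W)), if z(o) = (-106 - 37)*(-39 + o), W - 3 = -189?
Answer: 218/7013699 ≈ 3.1082e-5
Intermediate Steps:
W = -186 (W = 3 - 189 = -186)
z(o) = 5577 - 143*o (z(o) = -143*(-39 + o) = 5577 - 143*o)
B = -451/218 (B = -22550/10900 = -22550*1/10900 = -451/218 ≈ -2.0688)
1/(B + z(W)) = 1/(-451/218 + (5577 - 143*(-186))) = 1/(-451/218 + (5577 + 26598)) = 1/(-451/218 + 32175) = 1/(7013699/218) = 218/7013699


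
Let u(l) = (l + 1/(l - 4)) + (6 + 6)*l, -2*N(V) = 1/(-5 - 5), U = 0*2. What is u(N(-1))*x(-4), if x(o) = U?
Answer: 0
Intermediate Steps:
U = 0
x(o) = 0
N(V) = 1/20 (N(V) = -1/(2*(-5 - 5)) = -½/(-10) = -½*(-⅒) = 1/20)
u(l) = 1/(-4 + l) + 13*l (u(l) = (l + 1/(-4 + l)) + 12*l = 1/(-4 + l) + 13*l)
u(N(-1))*x(-4) = ((1 - 52*1/20 + 13*(1/20)²)/(-4 + 1/20))*0 = ((1 - 13/5 + 13*(1/400))/(-79/20))*0 = -20*(1 - 13/5 + 13/400)/79*0 = -20/79*(-627/400)*0 = (627/1580)*0 = 0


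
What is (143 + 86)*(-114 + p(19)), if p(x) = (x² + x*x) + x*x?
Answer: 221901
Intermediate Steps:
p(x) = 3*x² (p(x) = (x² + x²) + x² = 2*x² + x² = 3*x²)
(143 + 86)*(-114 + p(19)) = (143 + 86)*(-114 + 3*19²) = 229*(-114 + 3*361) = 229*(-114 + 1083) = 229*969 = 221901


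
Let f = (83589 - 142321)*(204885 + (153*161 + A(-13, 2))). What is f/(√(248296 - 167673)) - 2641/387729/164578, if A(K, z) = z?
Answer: -139/3358508598 - 13480168640*√80623/80623 ≈ -4.7475e+7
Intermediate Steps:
f = -13480168640 (f = (83589 - 142321)*(204885 + (153*161 + 2)) = -58732*(204885 + (24633 + 2)) = -58732*(204885 + 24635) = -58732*229520 = -13480168640)
f/(√(248296 - 167673)) - 2641/387729/164578 = -13480168640/√(248296 - 167673) - 2641/387729/164578 = -13480168640*√80623/80623 - 2641*1/387729*(1/164578) = -13480168640*√80623/80623 - 2641/387729*1/164578 = -13480168640*√80623/80623 - 139/3358508598 = -139/3358508598 - 13480168640*√80623/80623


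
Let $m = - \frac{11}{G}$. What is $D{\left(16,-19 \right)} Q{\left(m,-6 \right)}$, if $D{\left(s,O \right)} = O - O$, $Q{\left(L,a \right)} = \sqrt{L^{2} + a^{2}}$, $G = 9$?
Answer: $0$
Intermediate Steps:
$m = - \frac{11}{9} \approx -1.2222$
$D{\left(s,O \right)} = 0$
$D{\left(16,-19 \right)} Q{\left(m,-6 \right)} = 0 \sqrt{\left(- \frac{11}{9}\right)^{2} + \left(-6\right)^{2}} = 0 \sqrt{\frac{121}{81} + 36} = 0 \sqrt{\frac{3037}{81}} = 0 \frac{\sqrt{3037}}{9} = 0$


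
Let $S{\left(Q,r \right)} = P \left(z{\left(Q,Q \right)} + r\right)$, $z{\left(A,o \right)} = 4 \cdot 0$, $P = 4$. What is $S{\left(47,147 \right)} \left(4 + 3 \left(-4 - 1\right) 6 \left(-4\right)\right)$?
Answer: $214032$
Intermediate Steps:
$z{\left(A,o \right)} = 0$
$S{\left(Q,r \right)} = 4 r$ ($S{\left(Q,r \right)} = 4 \left(0 + r\right) = 4 r$)
$S{\left(47,147 \right)} \left(4 + 3 \left(-4 - 1\right) 6 \left(-4\right)\right) = 4 \cdot 147 \left(4 + 3 \left(-4 - 1\right) 6 \left(-4\right)\right) = 588 \left(4 + 3 \left(-5\right) 6 \left(-4\right)\right) = 588 \left(4 + \left(-15\right) 6 \left(-4\right)\right) = 588 \left(4 - -360\right) = 588 \left(4 + 360\right) = 588 \cdot 364 = 214032$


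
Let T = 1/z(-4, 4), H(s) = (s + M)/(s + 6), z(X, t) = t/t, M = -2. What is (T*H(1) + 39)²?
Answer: 73984/49 ≈ 1509.9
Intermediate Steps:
z(X, t) = 1
H(s) = (-2 + s)/(6 + s) (H(s) = (s - 2)/(s + 6) = (-2 + s)/(6 + s))
T = 1 (T = 1/1 = 1)
(T*H(1) + 39)² = (1*((-2 + 1)/(6 + 1)) + 39)² = (1*(-1/7) + 39)² = (1*((⅐)*(-1)) + 39)² = (1*(-⅐) + 39)² = (-⅐ + 39)² = (272/7)² = 73984/49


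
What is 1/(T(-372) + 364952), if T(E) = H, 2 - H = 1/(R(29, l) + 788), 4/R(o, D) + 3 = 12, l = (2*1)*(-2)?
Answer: 7096/2589713575 ≈ 2.7401e-6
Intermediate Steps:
l = -4 (l = 2*(-2) = -4)
R(o, D) = 4/9 (R(o, D) = 4/(-3 + 12) = 4/9)
H = 14183/7096 (H = 2 - 1/(4/9 + 788) = 2 - 1/7096/9 = 2 - 1*9/7096 = 2 - 9/7096 = 14183/7096 ≈ 1.9987)
T(E) = 14183/7096
1/(T(-372) + 364952) = 1/(14183/7096 + 364952) = 1/(2589713575/7096) = 7096/2589713575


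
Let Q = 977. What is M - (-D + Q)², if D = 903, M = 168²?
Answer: 22748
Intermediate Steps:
M = 28224
M - (-D + Q)² = 28224 - (-1*903 + 977)² = 28224 - (-903 + 977)² = 28224 - 1*74² = 28224 - 1*5476 = 28224 - 5476 = 22748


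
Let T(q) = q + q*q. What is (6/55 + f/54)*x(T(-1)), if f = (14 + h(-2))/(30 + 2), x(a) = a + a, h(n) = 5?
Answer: 0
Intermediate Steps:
T(q) = q + q**2
x(a) = 2*a
f = 19/32 (f = (14 + 5)/(30 + 2) = 19/32 ≈ 0.59375)
(6/55 + f/54)*x(T(-1)) = (6/55 + (19/32)/54)*(2*(-(1 - 1))) = (6*(1/55) + (19/32)*(1/54))*(2*(-1*0)) = (6/55 + 19/1728)*(2*0) = (11413/95040)*0 = 0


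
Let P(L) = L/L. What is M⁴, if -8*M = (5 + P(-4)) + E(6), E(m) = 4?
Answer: 625/256 ≈ 2.4414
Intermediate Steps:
P(L) = 1
M = -5/4 (M = -((5 + 1) + 4)/8 = -(6 + 4)/8 = -⅛*10 = -5/4 ≈ -1.2500)
M⁴ = (-5/4)⁴ = 625/256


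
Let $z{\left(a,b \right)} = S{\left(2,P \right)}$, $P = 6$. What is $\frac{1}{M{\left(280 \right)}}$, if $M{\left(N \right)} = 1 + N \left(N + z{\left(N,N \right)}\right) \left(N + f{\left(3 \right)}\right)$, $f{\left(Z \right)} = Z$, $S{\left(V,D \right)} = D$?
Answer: $\frac{1}{22662641} \approx 4.4125 \cdot 10^{-8}$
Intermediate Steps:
$z{\left(a,b \right)} = 6$
$M{\left(N \right)} = 1 + N \left(3 + N\right) \left(6 + N\right)$ ($M{\left(N \right)} = 1 + N \left(N + 6\right) \left(N + 3\right) = 1 + N \left(6 + N\right) \left(3 + N\right) = 1 + N \left(3 + N\right) \left(6 + N\right)$)
$\frac{1}{M{\left(280 \right)}} = \frac{1}{1 + 280^{3} + 9 \cdot 280^{2} + 18 \cdot 280} = \frac{1}{1 + 21952000 + 9 \cdot 78400 + 5040} = \frac{1}{1 + 21952000 + 705600 + 5040} = \frac{1}{22662641}$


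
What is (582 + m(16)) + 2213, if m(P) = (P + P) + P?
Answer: 2843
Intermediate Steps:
m(P) = 3*P (m(P) = 2*P + P = 3*P)
(582 + m(16)) + 2213 = (582 + 3*16) + 2213 = (582 + 48) + 2213 = 630 + 2213 = 2843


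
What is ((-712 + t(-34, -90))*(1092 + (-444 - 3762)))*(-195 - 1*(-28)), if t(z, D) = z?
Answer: -387948348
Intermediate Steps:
((-712 + t(-34, -90))*(1092 + (-444 - 3762)))*(-195 - 1*(-28)) = ((-712 - 34)*(1092 + (-444 - 3762)))*(-195 - 1*(-28)) = (-746*(1092 - 4206))*(-195 + 28) = -746*(-3114)*(-167) = 2323044*(-167) = -387948348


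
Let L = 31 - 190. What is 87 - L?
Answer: 246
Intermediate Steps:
L = -159
87 - L = 87 - 1*(-159) = 87 + 159 = 246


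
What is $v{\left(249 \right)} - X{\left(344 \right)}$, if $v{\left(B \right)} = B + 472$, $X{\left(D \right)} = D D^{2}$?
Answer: $-40706863$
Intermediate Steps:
$X{\left(D \right)} = D^{3}$
$v{\left(B \right)} = 472 + B$
$v{\left(249 \right)} - X{\left(344 \right)} = \left(472 + 249\right) - 344^{3} = 721 - 40707584 = -40706863$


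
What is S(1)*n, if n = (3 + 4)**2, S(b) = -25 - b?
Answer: -1274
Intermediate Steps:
n = 49 (n = 7**2 = 49)
S(1)*n = (-25 - 1*1)*49 = (-25 - 1)*49 = -26*49 = -1274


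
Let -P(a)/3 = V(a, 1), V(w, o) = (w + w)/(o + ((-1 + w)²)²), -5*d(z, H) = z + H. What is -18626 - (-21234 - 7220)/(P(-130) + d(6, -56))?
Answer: -11618467304853/736250000 ≈ -15781.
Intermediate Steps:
d(z, H) = -H/5 - z/5 (d(z, H) = -(z + H)/5 = -(H + z)/5 = -H/5 - z/5)
V(w, o) = 2*w/(o + (-1 + w)⁴) (V(w, o) = (2*w)/(o + (-1 + w)⁴) = 2*w/(o + (-1 + w)⁴))
P(a) = -6*a/(1 + (-1 + a)⁴)
-18626 - (-21234 - 7220)/(P(-130) + d(6, -56)) = -18626 - (-21234 - 7220)/(-6*(-130)/(1 + (-1 - 130)⁴) + (-⅕*(-56) - ⅕*6)) = -18626 - (-28454)/(-6*(-130)/(1 + (-131)⁴) + (56/5 - 6/5)) = -18626 - (-28454)/(-6*(-130)/(1 + 294499921) + 10) = -18626 - (-28454)/(-6*(-130)/294499922 + 10) = -18626 - (-28454)/(-6*(-130)*1/294499922 + 10) = -18626 - (-28454)/(390/147249961 + 10) = -18626 - (-28454)/1472500000/147249961 = -18626 - (-28454)*147249961/1472500000 = -18626 - 1*(-2094925195147/736250000) = -18626 + 2094925195147/736250000 = -11618467304853/736250000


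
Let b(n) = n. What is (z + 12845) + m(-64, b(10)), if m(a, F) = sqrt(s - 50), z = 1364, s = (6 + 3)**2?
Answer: 14209 + sqrt(31) ≈ 14215.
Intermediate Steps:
s = 81 (s = 9**2 = 81)
m(a, F) = sqrt(31) (m(a, F) = sqrt(81 - 50) = sqrt(31))
(z + 12845) + m(-64, b(10)) = (1364 + 12845) + sqrt(31) = 14209 + sqrt(31)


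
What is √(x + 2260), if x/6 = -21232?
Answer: 2*I*√31283 ≈ 353.74*I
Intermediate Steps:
x = -127392 (x = 6*(-21232) = -127392)
√(x + 2260) = √(-127392 + 2260) = √(-125132) = 2*I*√31283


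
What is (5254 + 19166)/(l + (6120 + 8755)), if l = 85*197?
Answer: 407/527 ≈ 0.77230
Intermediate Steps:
l = 16745
(5254 + 19166)/(l + (6120 + 8755)) = (5254 + 19166)/(16745 + (6120 + 8755)) = 24420/(16745 + 14875) = 24420/31620 = 24420*(1/31620) = 407/527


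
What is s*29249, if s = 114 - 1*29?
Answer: 2486165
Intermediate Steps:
s = 85 (s = 114 - 29 = 85)
s*29249 = 85*29249 = 2486165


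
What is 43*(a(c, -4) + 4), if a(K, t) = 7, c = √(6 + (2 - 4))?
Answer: 473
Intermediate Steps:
c = 2 (c = √(6 - 2) = √4 = 2)
43*(a(c, -4) + 4) = 43*(7 + 4) = 43*11 = 473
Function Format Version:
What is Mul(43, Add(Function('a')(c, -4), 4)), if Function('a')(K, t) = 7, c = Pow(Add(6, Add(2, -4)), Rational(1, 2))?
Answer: 473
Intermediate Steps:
c = 2 (c = Pow(Add(6, -2), Rational(1, 2)) = Pow(4, Rational(1, 2)) = 2)
Mul(43, Add(Function('a')(c, -4), 4)) = Mul(43, Add(7, 4)) = Mul(43, 11) = 473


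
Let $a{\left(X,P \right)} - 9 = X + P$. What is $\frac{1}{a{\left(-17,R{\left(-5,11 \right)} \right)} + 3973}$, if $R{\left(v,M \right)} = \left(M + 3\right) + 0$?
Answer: $\frac{1}{3979} \approx 0.00025132$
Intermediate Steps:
$R{\left(v,M \right)} = 3 + M$ ($R{\left(v,M \right)} = \left(3 + M\right) + 0 = 3 + M$)
$a{\left(X,P \right)} = 9 + P + X$ ($a{\left(X,P \right)} = 9 + \left(X + P\right) = 9 + \left(P + X\right) = 9 + P + X$)
$\frac{1}{a{\left(-17,R{\left(-5,11 \right)} \right)} + 3973} = \frac{1}{\left(9 + \left(3 + 11\right) - 17\right) + 3973} = \frac{1}{\left(9 + 14 - 17\right) + 3973} = \frac{1}{6 + 3973} = \frac{1}{3979}$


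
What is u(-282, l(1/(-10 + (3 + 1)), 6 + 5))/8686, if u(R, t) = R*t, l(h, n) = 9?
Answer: -1269/4343 ≈ -0.29219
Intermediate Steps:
u(-282, l(1/(-10 + (3 + 1)), 6 + 5))/8686 = -282*9/8686 = -2538*1/8686 = -1269/4343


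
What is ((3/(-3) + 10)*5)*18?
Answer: 810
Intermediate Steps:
((3/(-3) + 10)*5)*18 = ((3*(-⅓) + 10)*5)*18 = ((-1 + 10)*5)*18 = (9*5)*18 = 45*18 = 810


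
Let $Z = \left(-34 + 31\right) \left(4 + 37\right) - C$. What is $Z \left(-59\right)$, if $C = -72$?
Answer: $3009$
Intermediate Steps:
$Z = -51$ ($Z = \left(-34 + 31\right) \left(4 + 37\right) - -72 = \left(-3\right) 41 + 72 = -123 + 72 = -51$)
$Z \left(-59\right) = \left(-51\right) \left(-59\right) = 3009$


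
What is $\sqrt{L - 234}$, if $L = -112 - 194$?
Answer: $6 i \sqrt{15} \approx 23.238 i$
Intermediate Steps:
$L = -306$
$\sqrt{L - 234} = \sqrt{-306 - 234} = \sqrt{-540} = 6 i \sqrt{15}$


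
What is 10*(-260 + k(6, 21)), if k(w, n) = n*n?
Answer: 1810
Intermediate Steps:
k(w, n) = n²
10*(-260 + k(6, 21)) = 10*(-260 + 21²) = 10*(-260 + 441) = 10*181 = 1810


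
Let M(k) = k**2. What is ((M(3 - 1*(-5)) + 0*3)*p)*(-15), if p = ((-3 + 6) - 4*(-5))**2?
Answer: -507840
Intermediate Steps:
p = 529 (p = (3 + 20)**2 = 23**2 = 529)
((M(3 - 1*(-5)) + 0*3)*p)*(-15) = (((3 - 1*(-5))**2 + 0*3)*529)*(-15) = (((3 + 5)**2 + 0)*529)*(-15) = ((8**2 + 0)*529)*(-15) = ((64 + 0)*529)*(-15) = (64*529)*(-15) = 33856*(-15) = -507840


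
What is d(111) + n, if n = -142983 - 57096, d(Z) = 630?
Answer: -199449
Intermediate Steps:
n = -200079
d(111) + n = 630 - 200079 = -199449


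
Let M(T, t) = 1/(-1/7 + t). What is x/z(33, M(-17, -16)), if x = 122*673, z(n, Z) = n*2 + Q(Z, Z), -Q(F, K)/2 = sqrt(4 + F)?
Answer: 153086637/122612 + 41053*sqrt(50285)/122612 ≈ 1323.6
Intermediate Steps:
Q(F, K) = -2*sqrt(4 + F)
M(T, t) = 1/(-1/7 + t) (M(T, t) = 1/(-1*1/7 + t) = 1/(-1/7 + t))
z(n, Z) = -2*sqrt(4 + Z) + 2*n (z(n, Z) = n*2 - 2*sqrt(4 + Z) = 2*n - 2*sqrt(4 + Z) = -2*sqrt(4 + Z) + 2*n)
x = 82106
x/z(33, M(-17, -16)) = 82106/(-2*sqrt(4 + 7/(-1 + 7*(-16))) + 2*33) = 82106/(-2*sqrt(4 + 7/(-1 - 112)) + 66) = 82106/(-2*sqrt(4 + 7/(-113)) + 66) = 82106/(-2*sqrt(4 + 7*(-1/113)) + 66) = 82106/(-2*sqrt(4 - 7/113) + 66) = 82106/(-2*sqrt(50285)/113 + 66) = 82106/(66 - 2*sqrt(50285)/113)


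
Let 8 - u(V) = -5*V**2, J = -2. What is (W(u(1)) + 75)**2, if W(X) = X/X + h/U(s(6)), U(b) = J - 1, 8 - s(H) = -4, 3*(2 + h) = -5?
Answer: 483025/81 ≈ 5963.3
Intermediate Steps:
h = -11/3 (h = -2 + (1/3)*(-5) = -2 - 5/3 = -11/3 ≈ -3.6667)
u(V) = 8 + 5*V**2 (u(V) = 8 - (-5)*V**2 = 8 + 5*V**2)
s(H) = 12 (s(H) = 8 - 1*(-4) = 8 + 4 = 12)
U(b) = -3 (U(b) = -2 - 1 = -3)
W(X) = 20/9 (W(X) = X/X - 11/3/(-3) = 1 - 11/3*(-1/3) = 1 + 11/9 = 20/9)
(W(u(1)) + 75)**2 = (20/9 + 75)**2 = (695/9)**2 = 483025/81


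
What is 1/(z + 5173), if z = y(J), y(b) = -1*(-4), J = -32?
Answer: 1/5177 ≈ 0.00019316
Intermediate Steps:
y(b) = 4
z = 4
1/(z + 5173) = 1/(4 + 5173) = 1/5177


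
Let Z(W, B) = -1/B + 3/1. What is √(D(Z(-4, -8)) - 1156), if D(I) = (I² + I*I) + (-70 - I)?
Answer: I*√77414/8 ≈ 34.779*I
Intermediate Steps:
Z(W, B) = 3 - 1/B (Z(W, B) = -1/B + 3*1 = -1/B + 3 = 3 - 1/B)
D(I) = -70 - I + 2*I² (D(I) = (I² + I²) + (-70 - I) = 2*I² + (-70 - I) = -70 - I + 2*I²)
√(D(Z(-4, -8)) - 1156) = √((-70 - (3 - 1/(-8)) + 2*(3 - 1/(-8))²) - 1156) = √((-70 - (3 - 1*(-⅛)) + 2*(3 - 1*(-⅛))²) - 1156) = √((-70 - (3 + ⅛) + 2*(3 + ⅛)²) - 1156) = √((-70 - 1*25/8 + 2*(25/8)²) - 1156) = √((-70 - 25/8 + 2*(625/64)) - 1156) = √((-70 - 25/8 + 625/32) - 1156) = √(-1715/32 - 1156) = √(-38707/32) = I*√77414/8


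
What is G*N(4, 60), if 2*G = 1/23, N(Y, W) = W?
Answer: 30/23 ≈ 1.3043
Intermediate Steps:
G = 1/46 (G = (½)/23 = (½)*(1/23) = 1/46 ≈ 0.021739)
G*N(4, 60) = (1/46)*60 = 30/23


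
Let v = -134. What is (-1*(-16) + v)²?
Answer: 13924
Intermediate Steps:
(-1*(-16) + v)² = (-1*(-16) - 134)² = (16 - 134)² = (-118)² = 13924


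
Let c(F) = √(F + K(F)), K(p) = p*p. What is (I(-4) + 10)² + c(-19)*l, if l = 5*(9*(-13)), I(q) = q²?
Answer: 676 - 1755*√38 ≈ -10143.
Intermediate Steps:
K(p) = p²
c(F) = √(F + F²)
l = -585 (l = 5*(-117) = -585)
(I(-4) + 10)² + c(-19)*l = ((-4)² + 10)² + √(-19*(1 - 19))*(-585) = (16 + 10)² + √(-19*(-18))*(-585) = 26² + √342*(-585) = 676 + (3*√38)*(-585) = 676 - 1755*√38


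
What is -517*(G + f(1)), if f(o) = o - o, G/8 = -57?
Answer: 235752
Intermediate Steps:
G = -456 (G = 8*(-57) = -456)
f(o) = 0
-517*(G + f(1)) = -517*(-456 + 0) = -517*(-456) = 235752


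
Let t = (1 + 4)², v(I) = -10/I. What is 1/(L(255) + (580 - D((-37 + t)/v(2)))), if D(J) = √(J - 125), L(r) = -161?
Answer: 2095/878418 + I*√3065/878418 ≈ 0.002385 + 6.3025e-5*I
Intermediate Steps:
t = 25 (t = 5² = 25)
D(J) = √(-125 + J)
1/(L(255) + (580 - D((-37 + t)/v(2)))) = 1/(-161 + (580 - √(-125 + (-37 + 25)/((-10/2))))) = 1/(-161 + (580 - √(-125 - 12/((-10*½))))) = 1/(-161 + (580 - √(-125 - 12/(-5)))) = 1/(-161 + (580 - √(-125 - 12*(-⅕)))) = 1/(-161 + (580 - √(-125 + 12/5))) = 1/(-161 + (580 - √(-613/5))) = 1/(-161 + (580 - I*√3065/5)) = 1/(419 - I*√3065/5)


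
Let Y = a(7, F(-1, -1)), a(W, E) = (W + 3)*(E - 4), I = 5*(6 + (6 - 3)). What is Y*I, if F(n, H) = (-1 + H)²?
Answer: 0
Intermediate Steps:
I = 45 (I = 5*(6 + 3) = 5*9 = 45)
a(W, E) = (-4 + E)*(3 + W) (a(W, E) = (3 + W)*(-4 + E) = (-4 + E)*(3 + W))
Y = 0 (Y = -12 - 4*7 + 3*(-1 - 1)² + (-1 - 1)²*7 = -12 - 28 + 3*(-2)² + (-2)²*7 = -12 - 28 + 3*4 + 4*7 = -12 - 28 + 12 + 28 = 0)
Y*I = 0*45 = 0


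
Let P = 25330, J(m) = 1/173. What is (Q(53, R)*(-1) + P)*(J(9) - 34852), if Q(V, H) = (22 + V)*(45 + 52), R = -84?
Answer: -108860726725/173 ≈ -6.2925e+8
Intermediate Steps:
J(m) = 1/173
Q(V, H) = 2134 + 97*V (Q(V, H) = (22 + V)*97 = 2134 + 97*V)
(Q(53, R)*(-1) + P)*(J(9) - 34852) = ((2134 + 97*53)*(-1) + 25330)*(1/173 - 34852) = ((2134 + 5141)*(-1) + 25330)*(-6029395/173) = (7275*(-1) + 25330)*(-6029395/173) = (-7275 + 25330)*(-6029395/173) = 18055*(-6029395/173) = -108860726725/173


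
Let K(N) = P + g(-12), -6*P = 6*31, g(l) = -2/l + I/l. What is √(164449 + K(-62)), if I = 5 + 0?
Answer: √657671/2 ≈ 405.48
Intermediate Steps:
I = 5
g(l) = 3/l (g(l) = -2/l + 5/l = 3/l)
P = -31 ≈ -31.000
K(N) = -125/4 (K(N) = -31 + 3/(-12) = -31 + 3*(-1/12) = -31 - ¼ = -125/4)
√(164449 + K(-62)) = √(164449 - 125/4) = √(657671/4) = √657671/2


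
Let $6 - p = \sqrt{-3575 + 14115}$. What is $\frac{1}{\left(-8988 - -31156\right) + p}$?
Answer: $\frac{11087}{245837868} + \frac{\sqrt{2635}}{245837868} \approx 4.5308 \cdot 10^{-5}$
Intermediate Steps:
$p = 6 - 2 \sqrt{2635}$ ($p = 6 - \sqrt{-3575 + 14115} = 6 - \sqrt{10540} = 6 - 2 \sqrt{2635} \approx -96.665$)
$\frac{1}{\left(-8988 - -31156\right) + p} = \frac{1}{\left(-8988 - -31156\right) + \left(6 - 2 \sqrt{2635}\right)} = \frac{1}{\left(-8988 + 31156\right) + \left(6 - 2 \sqrt{2635}\right)} = \frac{1}{22168 + \left(6 - 2 \sqrt{2635}\right)} = \frac{1}{22174 - 2 \sqrt{2635}}$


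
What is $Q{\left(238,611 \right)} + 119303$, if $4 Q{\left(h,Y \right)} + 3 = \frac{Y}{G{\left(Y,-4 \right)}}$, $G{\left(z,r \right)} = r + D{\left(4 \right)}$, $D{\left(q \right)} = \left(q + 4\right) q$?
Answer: $\frac{13362463}{112} \approx 1.1931 \cdot 10^{5}$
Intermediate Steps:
$D{\left(q \right)} = q \left(4 + q\right)$ ($D{\left(q \right)} = \left(4 + q\right) q = q \left(4 + q\right)$)
$G{\left(z,r \right)} = 32 + r$ ($G{\left(z,r \right)} = r + 4 \left(4 + 4\right) = r + 4 \cdot 8 = r + 32 = 32 + r$)
$Q{\left(h,Y \right)} = - \frac{3}{4} + \frac{Y}{112}$ ($Q{\left(h,Y \right)} = - \frac{3}{4} + \frac{Y \frac{1}{32 - 4}}{4} = - \frac{3}{4} + \frac{Y \frac{1}{28}}{4} = - \frac{3}{4} + \frac{\frac{1}{28} Y}{4} = - \frac{3}{4} + \frac{Y}{112}$)
$Q{\left(238,611 \right)} + 119303 = \left(- \frac{3}{4} + \frac{1}{112} \cdot 611\right) + 119303 = \left(- \frac{3}{4} + \frac{611}{112}\right) + 119303 = \frac{527}{112} + 119303 = \frac{13362463}{112}$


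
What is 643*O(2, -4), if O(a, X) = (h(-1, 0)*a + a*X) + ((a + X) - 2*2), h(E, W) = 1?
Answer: -7716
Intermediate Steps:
O(a, X) = -4 + X + 2*a + X*a (O(a, X) = (1*a + a*X) + ((a + X) - 2*2) = (a + X*a) + ((X + a) - 4) = (a + X*a) + (-4 + X + a) = -4 + X + 2*a + X*a)
643*O(2, -4) = 643*(-4 - 4 + 2*2 - 4*2) = 643*(-4 - 4 + 4 - 8) = 643*(-12) = -7716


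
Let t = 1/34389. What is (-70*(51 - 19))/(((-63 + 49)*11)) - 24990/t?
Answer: -9453192050/11 ≈ -8.5938e+8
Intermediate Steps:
t = 1/34389 ≈ 2.9079e-5
(-70*(51 - 19))/(((-63 + 49)*11)) - 24990/t = (-70*(51 - 19))/(((-63 + 49)*11)) - 24990/1/34389 = (-70*32)/((-14*11)) - 24990*34389 = -2240/(-154) - 859381110 = -2240*(-1/154) - 859381110 = 160/11 - 859381110 = -9453192050/11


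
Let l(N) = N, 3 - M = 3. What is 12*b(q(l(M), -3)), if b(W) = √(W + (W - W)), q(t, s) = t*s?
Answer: 0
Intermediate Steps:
M = 0 (M = 3 - 1*3 = 3 - 3 = 0)
q(t, s) = s*t
b(W) = √W (b(W) = √(W + 0) = √W)
12*b(q(l(M), -3)) = 12*√(-3*0) = 12*√0 = 12*0 = 0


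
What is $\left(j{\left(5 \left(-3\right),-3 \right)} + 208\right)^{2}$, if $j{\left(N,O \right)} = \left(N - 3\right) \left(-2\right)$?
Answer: $59536$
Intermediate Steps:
$j{\left(N,O \right)} = 6 - 2 N$ ($j{\left(N,O \right)} = \left(-3 + N\right) \left(-2\right) = 6 - 2 N$)
$\left(j{\left(5 \left(-3\right),-3 \right)} + 208\right)^{2} = \left(\left(6 - 2 \cdot 5 \left(-3\right)\right) + 208\right)^{2} = \left(\left(6 - -30\right) + 208\right)^{2} = \left(\left(6 + 30\right) + 208\right)^{2} = \left(36 + 208\right)^{2} = 244^{2} = 59536$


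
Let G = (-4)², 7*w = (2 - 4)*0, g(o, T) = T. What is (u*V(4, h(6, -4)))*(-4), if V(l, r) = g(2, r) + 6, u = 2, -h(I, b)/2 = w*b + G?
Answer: 208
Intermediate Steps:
w = 0 (w = ((2 - 4)*0)/7 = (-2*0)/7 = (⅐)*0 = 0)
G = 16
h(I, b) = -32 (h(I, b) = -2*(0*b + 16) = -2*(0 + 16) = -2*16 = -32)
V(l, r) = 6 + r (V(l, r) = r + 6 = 6 + r)
(u*V(4, h(6, -4)))*(-4) = (2*(6 - 32))*(-4) = (2*(-26))*(-4) = -52*(-4) = 208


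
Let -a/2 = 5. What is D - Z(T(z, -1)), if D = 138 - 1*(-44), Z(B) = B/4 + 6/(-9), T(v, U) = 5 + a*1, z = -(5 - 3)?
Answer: 2207/12 ≈ 183.92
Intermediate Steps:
z = -2 (z = -1*2 = -2)
a = -10 (a = -2*5 = -10)
T(v, U) = -5 (T(v, U) = 5 - 10*1 = 5 - 10 = -5)
Z(B) = -2/3 + B/4 (Z(B) = B*(1/4) + 6*(-1/9) = B/4 - 2/3 = -2/3 + B/4)
D = 182 (D = 138 + 44 = 182)
D - Z(T(z, -1)) = 182 - (-2/3 + (1/4)*(-5)) = 182 - (-2/3 - 5/4) = 182 - 1*(-23/12) = 182 + 23/12 = 2207/12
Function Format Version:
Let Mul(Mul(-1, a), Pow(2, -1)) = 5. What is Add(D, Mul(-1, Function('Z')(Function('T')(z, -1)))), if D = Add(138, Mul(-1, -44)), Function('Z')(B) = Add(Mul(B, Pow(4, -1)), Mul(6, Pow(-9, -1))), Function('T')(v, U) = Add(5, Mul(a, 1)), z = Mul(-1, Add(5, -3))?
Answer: Rational(2207, 12) ≈ 183.92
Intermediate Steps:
z = -2 (z = Mul(-1, 2) = -2)
a = -10 (a = Mul(-2, 5) = -10)
Function('T')(v, U) = -5 (Function('T')(v, U) = Add(5, Mul(-10, 1)) = Add(5, -10) = -5)
Function('Z')(B) = Add(Rational(-2, 3), Mul(Rational(1, 4), B)) (Function('Z')(B) = Add(Mul(B, Rational(1, 4)), Mul(6, Rational(-1, 9))) = Add(Mul(Rational(1, 4), B), Rational(-2, 3)) = Add(Rational(-2, 3), Mul(Rational(1, 4), B)))
D = 182 (D = Add(138, 44) = 182)
Add(D, Mul(-1, Function('Z')(Function('T')(z, -1)))) = Add(182, Mul(-1, Add(Rational(-2, 3), Mul(Rational(1, 4), -5)))) = Add(182, Mul(-1, Add(Rational(-2, 3), Rational(-5, 4)))) = Add(182, Mul(-1, Rational(-23, 12))) = Add(182, Rational(23, 12)) = Rational(2207, 12)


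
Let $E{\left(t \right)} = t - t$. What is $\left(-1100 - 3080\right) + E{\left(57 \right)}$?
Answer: $-4180$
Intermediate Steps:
$E{\left(t \right)} = 0$
$\left(-1100 - 3080\right) + E{\left(57 \right)} = \left(-1100 - 3080\right) + 0 = -4180 + 0 = -4180$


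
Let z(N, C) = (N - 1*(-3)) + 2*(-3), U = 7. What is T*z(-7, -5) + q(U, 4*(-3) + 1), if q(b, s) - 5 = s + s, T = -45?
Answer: 433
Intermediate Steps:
z(N, C) = -3 + N (z(N, C) = (N + 3) - 6 = (3 + N) - 6 = -3 + N)
q(b, s) = 5 + 2*s (q(b, s) = 5 + (s + s) = 5 + 2*s)
T*z(-7, -5) + q(U, 4*(-3) + 1) = -45*(-3 - 7) + (5 + 2*(4*(-3) + 1)) = -45*(-10) + (5 + 2*(-12 + 1)) = 450 + (5 + 2*(-11)) = 450 + (5 - 22) = 450 - 17 = 433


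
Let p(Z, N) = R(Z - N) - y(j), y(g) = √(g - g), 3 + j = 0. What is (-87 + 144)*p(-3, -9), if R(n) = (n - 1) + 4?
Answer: 513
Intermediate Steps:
j = -3 (j = -3 + 0 = -3)
R(n) = 3 + n (R(n) = (-1 + n) + 4 = 3 + n)
y(g) = 0 (y(g) = √0 = 0)
p(Z, N) = 3 + Z - N (p(Z, N) = (3 + (Z - N)) - 1*0 = (3 + Z - N) + 0 = 3 + Z - N)
(-87 + 144)*p(-3, -9) = (-87 + 144)*(3 - 3 - 1*(-9)) = 57*(3 - 3 + 9) = 57*9 = 513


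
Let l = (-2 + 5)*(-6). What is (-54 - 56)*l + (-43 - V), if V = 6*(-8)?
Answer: 1985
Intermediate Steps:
V = -48
l = -18 (l = 3*(-6) = -18)
(-54 - 56)*l + (-43 - V) = (-54 - 56)*(-18) + (-43 - 1*(-48)) = -110*(-18) + (-43 + 48) = 1980 + 5 = 1985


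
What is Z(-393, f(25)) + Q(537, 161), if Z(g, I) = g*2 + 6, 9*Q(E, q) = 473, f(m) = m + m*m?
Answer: -6547/9 ≈ -727.44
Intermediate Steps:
f(m) = m + m²
Q(E, q) = 473/9 (Q(E, q) = (⅑)*473 = 473/9)
Z(g, I) = 6 + 2*g (Z(g, I) = 2*g + 6 = 6 + 2*g)
Z(-393, f(25)) + Q(537, 161) = (6 + 2*(-393)) + 473/9 = (6 - 786) + 473/9 = -780 + 473/9 = -6547/9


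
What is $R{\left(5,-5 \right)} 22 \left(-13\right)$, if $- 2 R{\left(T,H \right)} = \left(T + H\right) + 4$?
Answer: $572$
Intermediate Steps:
$R{\left(T,H \right)} = -2 - \frac{H}{2} - \frac{T}{2}$ ($R{\left(T,H \right)} = - \frac{\left(T + H\right) + 4}{2} = - \frac{\left(H + T\right) + 4}{2} = - \frac{4 + H + T}{2} = -2 - \frac{H}{2} - \frac{T}{2}$)
$R{\left(5,-5 \right)} 22 \left(-13\right) = \left(-2 - - \frac{5}{2} - \frac{5}{2}\right) 22 \left(-13\right) = \left(-2 + \frac{5}{2} - \frac{5}{2}\right) 22 \left(-13\right) = \left(-2\right) 22 \left(-13\right) = \left(-44\right) \left(-13\right) = 572$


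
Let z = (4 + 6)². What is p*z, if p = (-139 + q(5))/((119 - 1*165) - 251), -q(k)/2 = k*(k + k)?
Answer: 23900/297 ≈ 80.471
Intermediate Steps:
q(k) = -4*k² (q(k) = -2*k*(k + k) = -2*k*2*k = -4*k²)
p = 239/297 (p = (-139 - 4*5²)/((119 - 1*165) - 251) = (-139 - 4*25)/((119 - 165) - 251) = (-139 - 100)/(-46 - 251) = -239/(-297) = -239*(-1/297) = 239/297 ≈ 0.80471)
z = 100 (z = 10² = 100)
p*z = (239/297)*100 = 23900/297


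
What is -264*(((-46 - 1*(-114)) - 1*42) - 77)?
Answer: 13464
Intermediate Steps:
-264*(((-46 - 1*(-114)) - 1*42) - 77) = -264*(((-46 + 114) - 42) - 77) = -264*((68 - 42) - 77) = -264*(26 - 77) = -264*(-51) = 13464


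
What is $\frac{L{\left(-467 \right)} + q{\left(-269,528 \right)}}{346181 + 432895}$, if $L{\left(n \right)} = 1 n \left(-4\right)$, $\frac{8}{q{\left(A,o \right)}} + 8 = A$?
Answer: $\frac{14373}{5994557} \approx 0.0023977$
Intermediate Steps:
$q{\left(A,o \right)} = \frac{8}{-8 + A}$
$L{\left(n \right)} = - 4 n$ ($L{\left(n \right)} = n \left(-4\right) = - 4 n$)
$\frac{L{\left(-467 \right)} + q{\left(-269,528 \right)}}{346181 + 432895} = \frac{\left(-4\right) \left(-467\right) + \frac{8}{-8 - 269}}{346181 + 432895} = \frac{1868 + \frac{8}{-277}}{779076} = \left(1868 + 8 \left(- \frac{1}{277}\right)\right) \frac{1}{779076} = \left(1868 - \frac{8}{277}\right) \frac{1}{779076} = \frac{517428}{277} \cdot \frac{1}{779076} = \frac{14373}{5994557}$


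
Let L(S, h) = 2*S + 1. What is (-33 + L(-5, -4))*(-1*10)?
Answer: 420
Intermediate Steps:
L(S, h) = 1 + 2*S
(-33 + L(-5, -4))*(-1*10) = (-33 + (1 + 2*(-5)))*(-1*10) = (-33 + (1 - 10))*(-10) = (-33 - 9)*(-10) = -42*(-10) = 420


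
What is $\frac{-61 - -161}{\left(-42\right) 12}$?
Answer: $- \frac{25}{126} \approx -0.19841$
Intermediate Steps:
$\frac{-61 - -161}{\left(-42\right) 12} = \frac{-61 + 161}{-504} = 100 \left(- \frac{1}{504}\right) = - \frac{25}{126}$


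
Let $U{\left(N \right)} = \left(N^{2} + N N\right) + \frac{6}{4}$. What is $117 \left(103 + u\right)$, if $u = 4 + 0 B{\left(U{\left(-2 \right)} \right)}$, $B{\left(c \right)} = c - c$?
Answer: $12519$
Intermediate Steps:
$U{\left(N \right)} = \frac{3}{2} + 2 N^{2}$ ($U{\left(N \right)} = \left(N^{2} + N^{2}\right) + 6 \cdot \frac{1}{4} = 2 N^{2} + \frac{3}{2} = \frac{3}{2} + 2 N^{2}$)
$B{\left(c \right)} = 0$
$u = 4$ ($u = 4 + 0 \cdot 0 = 4 + 0 = 4$)
$117 \left(103 + u\right) = 117 \left(103 + 4\right) = 117 \cdot 107 = 12519$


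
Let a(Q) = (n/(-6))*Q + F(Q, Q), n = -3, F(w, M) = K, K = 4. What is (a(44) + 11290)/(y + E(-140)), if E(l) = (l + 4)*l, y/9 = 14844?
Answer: 2829/38159 ≈ 0.074137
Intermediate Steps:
F(w, M) = 4
y = 133596 (y = 9*14844 = 133596)
a(Q) = 4 + Q/2 (a(Q) = (-3/(-6))*Q + 4 = (-3*(-⅙))*Q + 4 = Q/2 + 4 = 4 + Q/2)
E(l) = l*(4 + l) (E(l) = (4 + l)*l = l*(4 + l))
(a(44) + 11290)/(y + E(-140)) = ((4 + (½)*44) + 11290)/(133596 - 140*(4 - 140)) = ((4 + 22) + 11290)/(133596 - 140*(-136)) = (26 + 11290)/(133596 + 19040) = 11316/152636 = 11316*(1/152636) = 2829/38159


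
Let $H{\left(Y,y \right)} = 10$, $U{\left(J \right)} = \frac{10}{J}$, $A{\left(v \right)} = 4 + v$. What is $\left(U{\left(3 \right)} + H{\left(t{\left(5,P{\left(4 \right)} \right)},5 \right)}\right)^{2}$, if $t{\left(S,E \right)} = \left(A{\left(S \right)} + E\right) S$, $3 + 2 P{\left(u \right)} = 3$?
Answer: $\frac{1600}{9} \approx 177.78$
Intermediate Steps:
$P{\left(u \right)} = 0$ ($P{\left(u \right)} = - \frac{3}{2} + \frac{1}{2} \cdot 3 = - \frac{3}{2} + \frac{3}{2} = 0$)
$t{\left(S,E \right)} = S \left(4 + E + S\right)$ ($t{\left(S,E \right)} = \left(\left(4 + S\right) + E\right) S = \left(4 + E + S\right) S = S \left(4 + E + S\right)$)
$\left(U{\left(3 \right)} + H{\left(t{\left(5,P{\left(4 \right)} \right)},5 \right)}\right)^{2} = \left(\frac{10}{3} + 10\right)^{2} = \left(\frac{40}{3}\right)^{2} = \frac{1600}{9}$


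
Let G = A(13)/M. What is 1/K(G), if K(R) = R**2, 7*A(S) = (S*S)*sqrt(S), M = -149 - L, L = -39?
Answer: 592900/371293 ≈ 1.5969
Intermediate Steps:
M = -110 (M = -149 - 1*(-39) = -149 + 39 = -110)
A(S) = S**(5/2)/7 (A(S) = ((S*S)*sqrt(S))/7 = (S**2*sqrt(S))/7 = S**(5/2)/7)
G = -169*sqrt(13)/770 (G = (13**(5/2)/7)/(-110) = ((169*sqrt(13))/7)*(-1/110) = (169*sqrt(13)/7)*(-1/110) = -169*sqrt(13)/770 ≈ -0.79135)
1/K(G) = 1/((-169*sqrt(13)/770)**2) = 1/(371293/592900) = 592900/371293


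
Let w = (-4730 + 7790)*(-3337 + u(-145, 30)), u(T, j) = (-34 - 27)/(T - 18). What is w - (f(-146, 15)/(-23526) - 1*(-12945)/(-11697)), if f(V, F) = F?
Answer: -50885794090218425/4983881154 ≈ -1.0210e+7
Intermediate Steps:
u(T, j) = -61/(-18 + T)
w = -1664242200/163 (w = (-4730 + 7790)*(-3337 - 61/(-18 - 145)) = 3060*(-3337 - 61/(-163)) = 3060*(-3337 - 61*(-1/163)) = 3060*(-3337 + 61/163) = 3060*(-543870/163) = -1664242200/163 ≈ -1.0210e+7)
w - (f(-146, 15)/(-23526) - 1*(-12945)/(-11697)) = -1664242200/163 - (15/(-23526) - 1*(-12945)/(-11697)) = -1664242200/163 - (15*(-1/23526) + 12945*(-1/11697)) = -1664242200/163 - (-5/7842 - 4315/3899) = -1664242200/163 - 1*(-33857725/30575958) = -1664242200/163 + 33857725/30575958 = -50885794090218425/4983881154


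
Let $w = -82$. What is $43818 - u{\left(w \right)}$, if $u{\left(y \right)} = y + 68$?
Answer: $43832$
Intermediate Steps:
$u{\left(y \right)} = 68 + y$
$43818 - u{\left(w \right)} = 43818 - \left(68 - 82\right) = 43818 - -14 = 43818 + 14 = 43832$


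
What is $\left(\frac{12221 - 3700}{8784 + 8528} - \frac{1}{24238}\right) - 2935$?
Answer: $- \frac{615671858337}{209804128} \approx -2934.5$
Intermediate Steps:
$\left(\frac{12221 - 3700}{8784 + 8528} - \frac{1}{24238}\right) - 2935 = \left(\frac{8521}{17312} - \frac{1}{24238}\right) - 2935 = \frac{103257343}{209804128} - 2935 = - \frac{615671858337}{209804128}$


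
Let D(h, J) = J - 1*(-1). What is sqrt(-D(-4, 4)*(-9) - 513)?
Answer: 6*I*sqrt(13) ≈ 21.633*I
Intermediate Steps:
D(h, J) = 1 + J (D(h, J) = J + 1 = 1 + J)
sqrt(-D(-4, 4)*(-9) - 513) = sqrt(-(1 + 4)*(-9) - 513) = sqrt(-1*5*(-9) - 513) = sqrt(-5*(-9) - 513) = sqrt(45 - 513) = sqrt(-468) = 6*I*sqrt(13)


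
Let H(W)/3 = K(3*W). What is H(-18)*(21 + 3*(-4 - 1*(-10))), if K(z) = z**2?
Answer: 341172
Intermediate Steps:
H(W) = 27*W**2 (H(W) = 3*(3*W)**2 = 3*(9*W**2) = 27*W**2)
H(-18)*(21 + 3*(-4 - 1*(-10))) = (27*(-18)**2)*(21 + 3*(-4 - 1*(-10))) = (27*324)*(21 + 3*(-4 + 10)) = 8748*(21 + 3*6) = 8748*(21 + 18) = 8748*39 = 341172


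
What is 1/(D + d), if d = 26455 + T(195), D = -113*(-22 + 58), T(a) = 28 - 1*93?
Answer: 1/22322 ≈ 4.4799e-5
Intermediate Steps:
T(a) = -65 (T(a) = 28 - 93 = -65)
D = -4068 (D = -113*36 = -4068)
d = 26390 (d = 26455 - 65 = 26390)
1/(D + d) = 1/(-4068 + 26390) = 1/22322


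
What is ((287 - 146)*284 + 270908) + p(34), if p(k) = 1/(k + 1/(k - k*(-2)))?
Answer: 1078692590/3469 ≈ 3.1095e+5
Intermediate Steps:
p(k) = 1/(k + 1/(3*k)) (p(k) = 1/(k + 1/(k + 2*k)) = 1/(k + 1/(3*k)))
((287 - 146)*284 + 270908) + p(34) = ((287 - 146)*284 + 270908) + 3*34/(1 + 3*34²) = (141*284 + 270908) + 3*34/(1 + 3*1156) = (40044 + 270908) + 3*34/(1 + 3468) = 310952 + 3*34/3469 = 310952 + 3*34*(1/3469) = 310952 + 102/3469 = 1078692590/3469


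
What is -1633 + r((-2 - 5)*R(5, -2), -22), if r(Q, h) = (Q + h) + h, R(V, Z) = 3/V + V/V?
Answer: -8441/5 ≈ -1688.2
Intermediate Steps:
R(V, Z) = 1 + 3/V (R(V, Z) = 3/V + 1 = 1 + 3/V)
r(Q, h) = Q + 2*h
-1633 + r((-2 - 5)*R(5, -2), -22) = -1633 + ((-2 - 5)*((3 + 5)/5) + 2*(-22)) = -1633 + (-7*8/5 - 44) = -1633 + (-56/5 - 44) = -1633 - 276/5 = -8441/5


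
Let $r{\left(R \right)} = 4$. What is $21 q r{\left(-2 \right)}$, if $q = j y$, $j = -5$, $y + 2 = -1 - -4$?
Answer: $-420$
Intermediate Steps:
$y = 1$ ($y = -2 - -3 = -2 + \left(-1 + 4\right) = -2 + 3 = 1$)
$q = -5$ ($q = \left(-5\right) 1 = -5$)
$21 q r{\left(-2 \right)} = 21 \left(-5\right) 4 = \left(-105\right) 4 = -420$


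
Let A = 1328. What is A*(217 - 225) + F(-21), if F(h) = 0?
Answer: -10624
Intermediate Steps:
A*(217 - 225) + F(-21) = 1328*(217 - 225) + 0 = 1328*(-8) + 0 = -10624 + 0 = -10624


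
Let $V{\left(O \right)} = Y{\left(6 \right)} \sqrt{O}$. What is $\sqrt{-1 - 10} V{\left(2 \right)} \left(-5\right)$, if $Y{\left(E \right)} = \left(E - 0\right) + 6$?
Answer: $- 60 i \sqrt{22} \approx - 281.42 i$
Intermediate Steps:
$Y{\left(E \right)} = 6 + E$ ($Y{\left(E \right)} = \left(E + 0\right) + 6 = E + 6 = 6 + E$)
$V{\left(O \right)} = 12 \sqrt{O}$ ($V{\left(O \right)} = \left(6 + 6\right) \sqrt{O} = 12 \sqrt{O}$)
$\sqrt{-1 - 10} V{\left(2 \right)} \left(-5\right) = \sqrt{-1 - 10} \cdot 12 \sqrt{2} \left(-5\right) = \sqrt{-11} \cdot 12 \sqrt{2} \left(-5\right) = i \sqrt{11} \cdot 12 \sqrt{2} \left(-5\right) = 12 i \sqrt{22} \left(-5\right) = - 60 i \sqrt{22}$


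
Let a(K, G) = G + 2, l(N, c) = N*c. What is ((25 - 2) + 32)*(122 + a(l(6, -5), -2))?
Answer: 6710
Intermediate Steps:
a(K, G) = 2 + G
((25 - 2) + 32)*(122 + a(l(6, -5), -2)) = ((25 - 2) + 32)*(122 + (2 - 2)) = (23 + 32)*(122 + 0) = 55*122 = 6710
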